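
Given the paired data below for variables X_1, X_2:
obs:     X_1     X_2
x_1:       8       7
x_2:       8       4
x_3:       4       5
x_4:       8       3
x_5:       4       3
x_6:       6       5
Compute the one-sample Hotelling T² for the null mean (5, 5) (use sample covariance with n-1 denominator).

Step 1 — sample mean vector:
  mean(X_1) = (8 + 8 + 4 + 8 + 4 + 6) / 6 = 38/6 = 6.3333
  mean(X_2) = (7 + 4 + 5 + 3 + 3 + 5) / 6 = 27/6 = 4.5
  x̄ = (6.3333, 4.5),  deviation x̄ - mu_0 = (6.3333, 4.5) - (5, 5) = (1.3333, -0.5).

Step 2 — sample covariance matrix, S[i,j] = (1/(n-1)) · Σ_k (x_{k,i} - mean_i) · (x_{k,j} - mean_j), divisor n-1 = 5:
  S[X_1,X_1] = ((1.6667)·(1.6667) + (1.6667)·(1.6667) + (-2.3333)·(-2.3333) + (1.6667)·(1.6667) + (-2.3333)·(-2.3333) + (-0.3333)·(-0.3333)) / 5 = 19.3333/5 = 3.8667
  S[X_1,X_2] = ((1.6667)·(2.5) + (1.6667)·(-0.5) + (-2.3333)·(0.5) + (1.6667)·(-1.5) + (-2.3333)·(-1.5) + (-0.3333)·(0.5)) / 5 = 3/5 = 0.6
  S[X_2,X_2] = ((2.5)·(2.5) + (-0.5)·(-0.5) + (0.5)·(0.5) + (-1.5)·(-1.5) + (-1.5)·(-1.5) + (0.5)·(0.5)) / 5 = 11.5/5 = 2.3
  S = [[3.8667, 0.6],
 [0.6, 2.3]].

Step 3 — invert S. det(S) = 3.8667·2.3 - (0.6)² = 8.5333.
  S^{-1} = (1/det) · [[d, -b], [-b, a]] = [[0.2695, -0.0703],
 [-0.0703, 0.4531]].

Step 4 — quadratic form (x̄ - mu_0)^T · S^{-1} · (x̄ - mu_0):
  S^{-1} · (x̄ - mu_0) = (0.3945, -0.3203),
  (x̄ - mu_0)^T · [...] = (1.3333)·(0.3945) + (-0.5)·(-0.3203) = 0.6862.

Step 5 — scale by n: T² = 6 · 0.6862 = 4.1172.

T² ≈ 4.1172


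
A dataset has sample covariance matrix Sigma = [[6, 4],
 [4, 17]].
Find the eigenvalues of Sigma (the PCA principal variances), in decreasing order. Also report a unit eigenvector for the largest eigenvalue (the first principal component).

Step 1 — characteristic polynomial of 2×2 Sigma:
  det(Sigma - λI) = λ² - trace · λ + det = 0.
  trace = 6 + 17 = 23, det = 6·17 - (4)² = 86.
Step 2 — discriminant:
  Δ = trace² - 4·det = 529 - 344 = 185.
Step 3 — eigenvalues:
  λ = (trace ± √Δ)/2 = (23 ± 13.6015)/2,
  λ_1 = 18.3007,  λ_2 = 4.6993.

Step 4 — unit eigenvector for λ_1: solve (Sigma - λ_1 I)v = 0. First row:
  (6 - 18.3007)·v_x + (4)·v_y = 0, i.e. (-12.3007)·v_x + (4)·v_y = 0,
  so v ∝ (b, λ_1 - a) = (4, 12.3007) = u.
  ||u|| = √((4)² + (12.3007)²) = √(167.3081) ≈ 12.9348,
  v_1 = u/||u|| ≈ (0.3092, 0.951) (||v_1|| = 1).

λ_1 = 18.3007,  λ_2 = 4.6993;  v_1 ≈ (0.3092, 0.951)


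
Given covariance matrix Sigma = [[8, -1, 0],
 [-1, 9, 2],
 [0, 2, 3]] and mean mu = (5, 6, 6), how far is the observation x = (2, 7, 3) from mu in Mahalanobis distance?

Step 1 — centre the observation: (x - mu) = (-3, 1, -3).

Step 2 — invert Sigma (cofactor / det for 3×3, or solve directly):
  Sigma^{-1} = [[0.1271, 0.0166, -0.011],
 [0.0166, 0.1326, -0.0884],
 [-0.011, -0.0884, 0.3923]].

Step 3 — form the quadratic (x - mu)^T · Sigma^{-1} · (x - mu):
  Sigma^{-1} · (x - mu) = (-0.3315, 0.3481, -1.232).
  (x - mu)^T · [Sigma^{-1} · (x - mu)] = (-3)·(-0.3315) + (1)·(0.3481) + (-3)·(-1.232) = 5.0387.

Step 4 — take square root: d = √(5.0387) ≈ 2.2447.

d(x, mu) = √(5.0387) ≈ 2.2447


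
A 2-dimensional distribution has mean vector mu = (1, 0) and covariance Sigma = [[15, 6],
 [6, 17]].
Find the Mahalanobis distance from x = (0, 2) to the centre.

Step 1 — centre the observation: (x - mu) = (-1, 2).

Step 2 — invert Sigma. det(Sigma) = 15·17 - (6)² = 219.
  Sigma^{-1} = (1/det) · [[d, -b], [-b, a]] = [[0.0776, -0.0274],
 [-0.0274, 0.0685]].

Step 3 — form the quadratic (x - mu)^T · Sigma^{-1} · (x - mu):
  Sigma^{-1} · (x - mu) = (-0.1324, 0.1644).
  (x - mu)^T · [Sigma^{-1} · (x - mu)] = (-1)·(-0.1324) + (2)·(0.1644) = 0.4612.

Step 4 — take square root: d = √(0.4612) ≈ 0.6791.

d(x, mu) = √(0.4612) ≈ 0.6791


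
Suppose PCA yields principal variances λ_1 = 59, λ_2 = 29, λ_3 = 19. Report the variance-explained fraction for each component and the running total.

Step 1 — total variance = trace(Sigma) = Σ λ_i = 59 + 29 + 19 = 107.

Step 2 — fraction explained by component i = λ_i / Σ λ:
  PC1: 59/107 = 0.5514
  PC2: 29/107 = 0.271
  PC3: 19/107 = 0.1776

Step 3 — cumulative fraction after k components = (λ_1 + ... + λ_k) / Σ λ:
  k = 1: 59/107 = 0.5514
  k = 2: (59 + 29)/107 = 88/107 = 0.8224
  k = 3: (59 + 29 + 19)/107 = 107/107 = 1

Summary (fraction, with percent):

explained: PC1 0.5514 (55.14%), PC2 0.271 (27.1%), PC3 0.1776 (17.76%);  cumulative: 0.5514, 0.8224, 1


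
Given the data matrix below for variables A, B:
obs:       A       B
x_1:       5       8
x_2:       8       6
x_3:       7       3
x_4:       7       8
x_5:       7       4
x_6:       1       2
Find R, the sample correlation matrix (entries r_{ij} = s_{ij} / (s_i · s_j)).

Step 1 — column means:
  mean(A) = (5 + 8 + 7 + 7 + 7 + 1) / 6 = 35/6 = 5.8333
  mean(B) = (8 + 6 + 3 + 8 + 4 + 2) / 6 = 31/6 = 5.1667

Step 2 — sample variances and covariances s[i,j] = (1/(n-1)) · Σ_k (x_{k,i} - mean_i) · (x_{k,j} - mean_j), with n-1 = 5:
  s[A,A] = ((-0.8333)·(-0.8333) + (2.1667)·(2.1667) + (1.1667)·(1.1667) + (1.1667)·(1.1667) + (1.1667)·(1.1667) + (-4.8333)·(-4.8333)) / 5 = 32.8333/5 = 6.5667
  s[A,B] = ((-0.8333)·(2.8333) + (2.1667)·(0.8333) + (1.1667)·(-2.1667) + (1.1667)·(2.8333) + (1.1667)·(-1.1667) + (-4.8333)·(-3.1667)) / 5 = 14.1667/5 = 2.8333
  s[B,B] = ((2.8333)·(2.8333) + (0.8333)·(0.8333) + (-2.1667)·(-2.1667) + (2.8333)·(2.8333) + (-1.1667)·(-1.1667) + (-3.1667)·(-3.1667)) / 5 = 32.8333/5 = 6.5667
  Sample standard deviations s_i = √(s[i,i]):
  s(A) = √(6.5667) = 2.5626
  s(B) = √(6.5667) = 2.5626

Step 3 — r_{ij} = s_{ij} / (s_i · s_j):
  r[A,A] = 1 (diagonal).
  r[A,B] = 2.8333 / (2.5626 · 2.5626) = 2.8333 / 6.5667 = 0.4315
  r[B,B] = 1 (diagonal).

R is symmetric with unit diagonal. Assembling:

R = [[1, 0.4315],
 [0.4315, 1]]


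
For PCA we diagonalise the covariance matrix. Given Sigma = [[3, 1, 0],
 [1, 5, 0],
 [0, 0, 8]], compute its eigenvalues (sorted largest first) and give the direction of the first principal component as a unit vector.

Step 1 — characteristic polynomial p(λ) = det(λI - Sigma) = λ³ - tr·λ² + c_1·λ - det, where tr = trace, c_1 = sum of the principal 2×2 minors, det = det(Sigma):
  tr = 3 + 5 + 8 = 16,
  c_1 = (3·5 - (1)²) + (3·8 - (0)²) + (5·8 - (0)²) = 14 + 24 + 40 = 78,
  det = 3·(5·8 - (0)²) - (1)·((1)·8 - (0)·(0)) + (0)·((1)·(0) - 5·(0)) = 3·(40) - (1)·(8) + (0)·(0) = 112.
  So p(λ) = λ³ - 16λ² + 78λ - 112.
Step 2 — look for an integer root (rational root theorem: any rational root is an integer divisor of 112). Testing λ = 8:
  p(8) = 512 - 1024 + 624 - 112 = 0  ✓
  Dividing out (λ - 8): p(λ) = (λ - 8)(λ² - 8λ + 14).
Step 3 — remaining eigenvalues from the quadratic λ² - 8λ + 14 = 0:
  Δ = 8² - 4·14 = 64 - 56 = 8,  λ = (8 ± √8)/2 = (8 ± 2.8284)/2 ≈ 5.4142 or 2.5858.
  Sorted: λ_1 = 8,  λ_2 = 5.4142,  λ_3 = 2.5858  (check: sum = 16 = tr ✓).

Step 4 — unit eigenvector for λ_1 = 8: v spans the null space of (Sigma - λ_1 I), whose rows are
  r_1 = (-5, 1, 0),  r_2 = (1, -3, 0),  r_3 = (0, 0, 0).
  v is orthogonal to every row, so take v ∝ r_1 × r_2 = ((1)·(0) - (0)·(-3), (0)·(1) - (-5)·(0), (-5)·(-3) - (1)·(1)) = (0, 0, 14).
  Rescale (divide by 14): u = (0, 0, 1).
  ||u|| = √((0)² + (0)² + (1)²) = √(1) = 1,  v_1 = u/||u|| ≈ (0, 0, 1) (||v_1|| = 1).

λ_1 = 8,  λ_2 = 5.4142,  λ_3 = 2.5858;  v_1 ≈ (0, 0, 1)


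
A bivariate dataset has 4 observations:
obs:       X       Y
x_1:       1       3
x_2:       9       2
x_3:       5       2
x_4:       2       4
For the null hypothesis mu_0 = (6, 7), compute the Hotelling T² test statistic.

Step 1 — sample mean vector:
  mean(X) = (1 + 9 + 5 + 2) / 4 = 17/4 = 4.25
  mean(Y) = (3 + 2 + 2 + 4) / 4 = 11/4 = 2.75
  x̄ = (4.25, 2.75),  deviation x̄ - mu_0 = (4.25, 2.75) - (6, 7) = (-1.75, -4.25).

Step 2 — sample covariance matrix, S[i,j] = (1/(n-1)) · Σ_k (x_{k,i} - mean_i) · (x_{k,j} - mean_j), divisor n-1 = 3:
  S[X,X] = ((-3.25)·(-3.25) + (4.75)·(4.75) + (0.75)·(0.75) + (-2.25)·(-2.25)) / 3 = 38.75/3 = 12.9167
  S[X,Y] = ((-3.25)·(0.25) + (4.75)·(-0.75) + (0.75)·(-0.75) + (-2.25)·(1.25)) / 3 = -7.75/3 = -2.5833
  S[Y,Y] = ((0.25)·(0.25) + (-0.75)·(-0.75) + (-0.75)·(-0.75) + (1.25)·(1.25)) / 3 = 2.75/3 = 0.9167
  S = [[12.9167, -2.5833],
 [-2.5833, 0.9167]].

Step 3 — invert S. det(S) = 12.9167·0.9167 - (-2.5833)² = 5.1667.
  S^{-1} = (1/det) · [[d, -b], [-b, a]] = [[0.1774, 0.5],
 [0.5, 2.5]].

Step 4 — quadratic form (x̄ - mu_0)^T · S^{-1} · (x̄ - mu_0):
  S^{-1} · (x̄ - mu_0) = (-2.4355, -11.5),
  (x̄ - mu_0)^T · [...] = (-1.75)·(-2.4355) + (-4.25)·(-11.5) = 53.1371.

Step 5 — scale by n: T² = 4 · 53.1371 = 212.5484.

T² ≈ 212.5484


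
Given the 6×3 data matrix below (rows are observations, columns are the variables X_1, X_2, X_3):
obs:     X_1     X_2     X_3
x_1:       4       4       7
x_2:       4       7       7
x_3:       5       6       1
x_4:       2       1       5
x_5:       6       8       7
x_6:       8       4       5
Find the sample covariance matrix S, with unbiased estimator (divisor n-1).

Step 1 — column means:
  mean(X_1) = (4 + 4 + 5 + 2 + 6 + 8) / 6 = 29/6 = 4.8333
  mean(X_2) = (4 + 7 + 6 + 1 + 8 + 4) / 6 = 30/6 = 5
  mean(X_3) = (7 + 7 + 1 + 5 + 7 + 5) / 6 = 32/6 = 5.3333

Step 2 — sample covariance S[i,j] = (1/(n-1)) · Σ_k (x_{k,i} - mean_i) · (x_{k,j} - mean_j), with n-1 = 5.
  S[X_1,X_1] = ((-0.8333)·(-0.8333) + (-0.8333)·(-0.8333) + (0.1667)·(0.1667) + (-2.8333)·(-2.8333) + (1.1667)·(1.1667) + (3.1667)·(3.1667)) / 5 = 20.8333/5 = 4.1667
  S[X_1,X_2] = ((-0.8333)·(-1) + (-0.8333)·(2) + (0.1667)·(1) + (-2.8333)·(-4) + (1.1667)·(3) + (3.1667)·(-1)) / 5 = 11/5 = 2.2
  S[X_1,X_3] = ((-0.8333)·(1.6667) + (-0.8333)·(1.6667) + (0.1667)·(-4.3333) + (-2.8333)·(-0.3333) + (1.1667)·(1.6667) + (3.1667)·(-0.3333)) / 5 = -1.6667/5 = -0.3333
  S[X_2,X_2] = ((-1)·(-1) + (2)·(2) + (1)·(1) + (-4)·(-4) + (3)·(3) + (-1)·(-1)) / 5 = 32/5 = 6.4
  S[X_2,X_3] = ((-1)·(1.6667) + (2)·(1.6667) + (1)·(-4.3333) + (-4)·(-0.3333) + (3)·(1.6667) + (-1)·(-0.3333)) / 5 = 4/5 = 0.8
  S[X_3,X_3] = ((1.6667)·(1.6667) + (1.6667)·(1.6667) + (-4.3333)·(-4.3333) + (-0.3333)·(-0.3333) + (1.6667)·(1.6667) + (-0.3333)·(-0.3333)) / 5 = 27.3333/5 = 5.4667

S is symmetric (S[j,i] = S[i,j]). Assembling:

S = [[4.1667, 2.2, -0.3333],
 [2.2, 6.4, 0.8],
 [-0.3333, 0.8, 5.4667]]


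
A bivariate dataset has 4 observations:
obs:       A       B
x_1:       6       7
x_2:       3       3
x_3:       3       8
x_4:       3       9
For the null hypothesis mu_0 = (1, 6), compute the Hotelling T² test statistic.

Step 1 — sample mean vector:
  mean(A) = (6 + 3 + 3 + 3) / 4 = 15/4 = 3.75
  mean(B) = (7 + 3 + 8 + 9) / 4 = 27/4 = 6.75
  x̄ = (3.75, 6.75),  deviation x̄ - mu_0 = (3.75, 6.75) - (1, 6) = (2.75, 0.75).

Step 2 — sample covariance matrix, S[i,j] = (1/(n-1)) · Σ_k (x_{k,i} - mean_i) · (x_{k,j} - mean_j), divisor n-1 = 3:
  S[A,A] = ((2.25)·(2.25) + (-0.75)·(-0.75) + (-0.75)·(-0.75) + (-0.75)·(-0.75)) / 3 = 6.75/3 = 2.25
  S[A,B] = ((2.25)·(0.25) + (-0.75)·(-3.75) + (-0.75)·(1.25) + (-0.75)·(2.25)) / 3 = 0.75/3 = 0.25
  S[B,B] = ((0.25)·(0.25) + (-3.75)·(-3.75) + (1.25)·(1.25) + (2.25)·(2.25)) / 3 = 20.75/3 = 6.9167
  S = [[2.25, 0.25],
 [0.25, 6.9167]].

Step 3 — invert S. det(S) = 2.25·6.9167 - (0.25)² = 15.5.
  S^{-1} = (1/det) · [[d, -b], [-b, a]] = [[0.4462, -0.0161],
 [-0.0161, 0.1452]].

Step 4 — quadratic form (x̄ - mu_0)^T · S^{-1} · (x̄ - mu_0):
  S^{-1} · (x̄ - mu_0) = (1.2151, 0.0645),
  (x̄ - mu_0)^T · [...] = (2.75)·(1.2151) + (0.75)·(0.0645) = 3.3898.

Step 5 — scale by n: T² = 4 · 3.3898 = 13.5591.

T² ≈ 13.5591


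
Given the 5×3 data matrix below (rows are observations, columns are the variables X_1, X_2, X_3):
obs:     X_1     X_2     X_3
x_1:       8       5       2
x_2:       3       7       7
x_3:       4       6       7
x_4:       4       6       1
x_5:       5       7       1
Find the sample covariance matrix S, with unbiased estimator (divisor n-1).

Step 1 — column means:
  mean(X_1) = (8 + 3 + 4 + 4 + 5) / 5 = 24/5 = 4.8
  mean(X_2) = (5 + 7 + 6 + 6 + 7) / 5 = 31/5 = 6.2
  mean(X_3) = (2 + 7 + 7 + 1 + 1) / 5 = 18/5 = 3.6

Step 2 — sample covariance S[i,j] = (1/(n-1)) · Σ_k (x_{k,i} - mean_i) · (x_{k,j} - mean_j), with n-1 = 4.
  S[X_1,X_1] = ((3.2)·(3.2) + (-1.8)·(-1.8) + (-0.8)·(-0.8) + (-0.8)·(-0.8) + (0.2)·(0.2)) / 4 = 14.8/4 = 3.7
  S[X_1,X_2] = ((3.2)·(-1.2) + (-1.8)·(0.8) + (-0.8)·(-0.2) + (-0.8)·(-0.2) + (0.2)·(0.8)) / 4 = -4.8/4 = -1.2
  S[X_1,X_3] = ((3.2)·(-1.6) + (-1.8)·(3.4) + (-0.8)·(3.4) + (-0.8)·(-2.6) + (0.2)·(-2.6)) / 4 = -12.4/4 = -3.1
  S[X_2,X_2] = ((-1.2)·(-1.2) + (0.8)·(0.8) + (-0.2)·(-0.2) + (-0.2)·(-0.2) + (0.8)·(0.8)) / 4 = 2.8/4 = 0.7
  S[X_2,X_3] = ((-1.2)·(-1.6) + (0.8)·(3.4) + (-0.2)·(3.4) + (-0.2)·(-2.6) + (0.8)·(-2.6)) / 4 = 2.4/4 = 0.6
  S[X_3,X_3] = ((-1.6)·(-1.6) + (3.4)·(3.4) + (3.4)·(3.4) + (-2.6)·(-2.6) + (-2.6)·(-2.6)) / 4 = 39.2/4 = 9.8

S is symmetric (S[j,i] = S[i,j]). Assembling:

S = [[3.7, -1.2, -3.1],
 [-1.2, 0.7, 0.6],
 [-3.1, 0.6, 9.8]]


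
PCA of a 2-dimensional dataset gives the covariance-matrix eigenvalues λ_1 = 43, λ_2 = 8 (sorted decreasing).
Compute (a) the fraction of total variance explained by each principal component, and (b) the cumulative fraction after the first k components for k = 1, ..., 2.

Step 1 — total variance = trace(Sigma) = Σ λ_i = 43 + 8 = 51.

Step 2 — fraction explained by component i = λ_i / Σ λ:
  PC1: 43/51 = 0.8431
  PC2: 8/51 = 0.1569

Step 3 — cumulative fraction after k components = (λ_1 + ... + λ_k) / Σ λ:
  k = 1: 43/51 = 0.8431
  k = 2: (43 + 8)/51 = 51/51 = 1

Summary (fraction, with percent):

explained: PC1 0.8431 (84.31%), PC2 0.1569 (15.69%);  cumulative: 0.8431, 1


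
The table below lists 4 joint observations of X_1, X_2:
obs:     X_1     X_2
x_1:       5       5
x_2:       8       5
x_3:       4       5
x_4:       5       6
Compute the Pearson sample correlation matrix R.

Step 1 — column means:
  mean(X_1) = (5 + 8 + 4 + 5) / 4 = 22/4 = 5.5
  mean(X_2) = (5 + 5 + 5 + 6) / 4 = 21/4 = 5.25

Step 2 — sample variances and covariances s[i,j] = (1/(n-1)) · Σ_k (x_{k,i} - mean_i) · (x_{k,j} - mean_j), with n-1 = 3:
  s[X_1,X_1] = ((-0.5)·(-0.5) + (2.5)·(2.5) + (-1.5)·(-1.5) + (-0.5)·(-0.5)) / 3 = 9/3 = 3
  s[X_1,X_2] = ((-0.5)·(-0.25) + (2.5)·(-0.25) + (-1.5)·(-0.25) + (-0.5)·(0.75)) / 3 = -0.5/3 = -0.1667
  s[X_2,X_2] = ((-0.25)·(-0.25) + (-0.25)·(-0.25) + (-0.25)·(-0.25) + (0.75)·(0.75)) / 3 = 0.75/3 = 0.25
  Sample standard deviations s_i = √(s[i,i]):
  s(X_1) = √(3) = 1.7321
  s(X_2) = √(0.25) = 0.5

Step 3 — r_{ij} = s_{ij} / (s_i · s_j):
  r[X_1,X_1] = 1 (diagonal).
  r[X_1,X_2] = -0.1667 / (1.7321 · 0.5) = -0.1667 / 0.866 = -0.1925
  r[X_2,X_2] = 1 (diagonal).

R is symmetric with unit diagonal. Assembling:

R = [[1, -0.1925],
 [-0.1925, 1]]


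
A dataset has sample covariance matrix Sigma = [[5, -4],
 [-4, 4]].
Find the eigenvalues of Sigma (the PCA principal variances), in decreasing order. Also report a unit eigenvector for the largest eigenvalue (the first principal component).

Step 1 — characteristic polynomial of 2×2 Sigma:
  det(Sigma - λI) = λ² - trace · λ + det = 0.
  trace = 5 + 4 = 9, det = 5·4 - (-4)² = 4.
Step 2 — discriminant:
  Δ = trace² - 4·det = 81 - 16 = 65.
Step 3 — eigenvalues:
  λ = (trace ± √Δ)/2 = (9 ± 8.0623)/2,
  λ_1 = 8.5311,  λ_2 = 0.4689.

Step 4 — unit eigenvector for λ_1: solve (Sigma - λ_1 I)v = 0. First row:
  (5 - 8.5311)·v_x + (-4)·v_y = 0, i.e. (-3.5311)·v_x + (-4)·v_y = 0,
  so v ∝ (b, λ_1 - a) = (-4, 3.5311); multiply by -1 so the first entry is positive: u = (4, -3.5311).
  ||u|| = √((4)² + (-3.5311)²) = √(28.4689) ≈ 5.3356,
  v_1 = u/||u|| ≈ (0.7497, -0.6618) (||v_1|| = 1).

λ_1 = 8.5311,  λ_2 = 0.4689;  v_1 ≈ (0.7497, -0.6618)


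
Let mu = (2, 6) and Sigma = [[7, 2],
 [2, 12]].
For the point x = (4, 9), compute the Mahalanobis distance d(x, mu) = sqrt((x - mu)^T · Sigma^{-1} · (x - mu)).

Step 1 — centre the observation: (x - mu) = (2, 3).

Step 2 — invert Sigma. det(Sigma) = 7·12 - (2)² = 80.
  Sigma^{-1} = (1/det) · [[d, -b], [-b, a]] = [[0.15, -0.025],
 [-0.025, 0.0875]].

Step 3 — form the quadratic (x - mu)^T · Sigma^{-1} · (x - mu):
  Sigma^{-1} · (x - mu) = (0.225, 0.2125).
  (x - mu)^T · [Sigma^{-1} · (x - mu)] = (2)·(0.225) + (3)·(0.2125) = 1.0875.

Step 4 — take square root: d = √(1.0875) ≈ 1.0428.

d(x, mu) = √(1.0875) ≈ 1.0428


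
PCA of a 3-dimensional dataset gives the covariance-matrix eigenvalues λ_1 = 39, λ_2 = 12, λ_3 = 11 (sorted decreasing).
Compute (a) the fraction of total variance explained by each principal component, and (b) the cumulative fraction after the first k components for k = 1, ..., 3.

Step 1 — total variance = trace(Sigma) = Σ λ_i = 39 + 12 + 11 = 62.

Step 2 — fraction explained by component i = λ_i / Σ λ:
  PC1: 39/62 = 0.629
  PC2: 12/62 = 0.1935
  PC3: 11/62 = 0.1774

Step 3 — cumulative fraction after k components = (λ_1 + ... + λ_k) / Σ λ:
  k = 1: 39/62 = 0.629
  k = 2: (39 + 12)/62 = 51/62 = 0.8226
  k = 3: (39 + 12 + 11)/62 = 62/62 = 1

Summary (fraction, with percent):

explained: PC1 0.629 (62.9%), PC2 0.1935 (19.35%), PC3 0.1774 (17.74%);  cumulative: 0.629, 0.8226, 1


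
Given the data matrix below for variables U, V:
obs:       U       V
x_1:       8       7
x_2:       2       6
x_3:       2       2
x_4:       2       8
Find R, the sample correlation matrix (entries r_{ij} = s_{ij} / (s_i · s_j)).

Step 1 — column means:
  mean(U) = (8 + 2 + 2 + 2) / 4 = 14/4 = 3.5
  mean(V) = (7 + 6 + 2 + 8) / 4 = 23/4 = 5.75

Step 2 — sample variances and covariances s[i,j] = (1/(n-1)) · Σ_k (x_{k,i} - mean_i) · (x_{k,j} - mean_j), with n-1 = 3:
  s[U,U] = ((4.5)·(4.5) + (-1.5)·(-1.5) + (-1.5)·(-1.5) + (-1.5)·(-1.5)) / 3 = 27/3 = 9
  s[U,V] = ((4.5)·(1.25) + (-1.5)·(0.25) + (-1.5)·(-3.75) + (-1.5)·(2.25)) / 3 = 7.5/3 = 2.5
  s[V,V] = ((1.25)·(1.25) + (0.25)·(0.25) + (-3.75)·(-3.75) + (2.25)·(2.25)) / 3 = 20.75/3 = 6.9167
  Sample standard deviations s_i = √(s[i,i]):
  s(U) = √(9) = 3
  s(V) = √(6.9167) = 2.63

Step 3 — r_{ij} = s_{ij} / (s_i · s_j):
  r[U,U] = 1 (diagonal).
  r[U,V] = 2.5 / (3 · 2.63) = 2.5 / 7.8899 = 0.3169
  r[V,V] = 1 (diagonal).

R is symmetric with unit diagonal. Assembling:

R = [[1, 0.3169],
 [0.3169, 1]]


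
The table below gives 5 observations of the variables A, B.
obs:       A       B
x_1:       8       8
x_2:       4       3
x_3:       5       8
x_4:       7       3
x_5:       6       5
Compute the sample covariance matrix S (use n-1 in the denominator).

Step 1 — column means:
  mean(A) = (8 + 4 + 5 + 7 + 6) / 5 = 30/5 = 6
  mean(B) = (8 + 3 + 8 + 3 + 5) / 5 = 27/5 = 5.4

Step 2 — sample covariance S[i,j] = (1/(n-1)) · Σ_k (x_{k,i} - mean_i) · (x_{k,j} - mean_j), with n-1 = 4.
  S[A,A] = ((2)·(2) + (-2)·(-2) + (-1)·(-1) + (1)·(1) + (0)·(0)) / 4 = 10/4 = 2.5
  S[A,B] = ((2)·(2.6) + (-2)·(-2.4) + (-1)·(2.6) + (1)·(-2.4) + (0)·(-0.4)) / 4 = 5/4 = 1.25
  S[B,B] = ((2.6)·(2.6) + (-2.4)·(-2.4) + (2.6)·(2.6) + (-2.4)·(-2.4) + (-0.4)·(-0.4)) / 4 = 25.2/4 = 6.3

S is symmetric (S[j,i] = S[i,j]). Assembling:

S = [[2.5, 1.25],
 [1.25, 6.3]]


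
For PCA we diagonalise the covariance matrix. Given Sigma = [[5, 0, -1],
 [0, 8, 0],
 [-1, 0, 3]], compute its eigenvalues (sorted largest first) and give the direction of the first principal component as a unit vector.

Step 1 — characteristic polynomial p(λ) = det(λI - Sigma) = λ³ - tr·λ² + c_1·λ - det, where tr = trace, c_1 = sum of the principal 2×2 minors, det = det(Sigma):
  tr = 5 + 8 + 3 = 16,
  c_1 = (5·8 - (0)²) + (5·3 - (-1)²) + (8·3 - (0)²) = 40 + 14 + 24 = 78,
  det = 5·(8·3 - (0)²) - (0)·((0)·3 - (0)·(-1)) + (-1)·((0)·(0) - 8·(-1)) = 5·(24) - (0)·(0) + (-1)·(8) = 112.
  So p(λ) = λ³ - 16λ² + 78λ - 112.
Step 2 — look for an integer root (rational root theorem: any rational root is an integer divisor of 112). Testing λ = 8:
  p(8) = 512 - 1024 + 624 - 112 = 0  ✓
  Dividing out (λ - 8): p(λ) = (λ - 8)(λ² - 8λ + 14).
Step 3 — remaining eigenvalues from the quadratic λ² - 8λ + 14 = 0:
  Δ = 8² - 4·14 = 64 - 56 = 8,  λ = (8 ± √8)/2 = (8 ± 2.8284)/2 ≈ 5.4142 or 2.5858.
  Sorted: λ_1 = 8,  λ_2 = 5.4142,  λ_3 = 2.5858  (check: sum = 16 = tr ✓).

Step 4 — unit eigenvector for λ_1 = 8: v spans the null space of (Sigma - λ_1 I), whose rows are
  r_1 = (-3, 0, -1),  r_2 = (0, 0, 0),  r_3 = (-1, 0, -5).
  v is orthogonal to every row, so take v ∝ r_1 × r_3 = ((0)·(-5) - (-1)·(0), (-1)·(-1) - (-3)·(-5), (-3)·(0) - (0)·(-1)) = (0, -14, 0).
  Rescale (divide by 14; multiply by -1 so the first nonzero entry is positive): u = (0, 1, 0).
  ||u|| = √((0)² + (1)² + (0)²) = √(1) = 1,  v_1 = u/||u|| ≈ (0, 1, 0) (||v_1|| = 1).

λ_1 = 8,  λ_2 = 5.4142,  λ_3 = 2.5858;  v_1 ≈ (0, 1, 0)


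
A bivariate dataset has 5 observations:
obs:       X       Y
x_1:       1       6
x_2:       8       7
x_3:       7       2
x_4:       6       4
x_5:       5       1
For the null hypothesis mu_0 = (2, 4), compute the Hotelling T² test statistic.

Step 1 — sample mean vector:
  mean(X) = (1 + 8 + 7 + 6 + 5) / 5 = 27/5 = 5.4
  mean(Y) = (6 + 7 + 2 + 4 + 1) / 5 = 20/5 = 4
  x̄ = (5.4, 4),  deviation x̄ - mu_0 = (5.4, 4) - (2, 4) = (3.4, 0).

Step 2 — sample covariance matrix, S[i,j] = (1/(n-1)) · Σ_k (x_{k,i} - mean_i) · (x_{k,j} - mean_j), divisor n-1 = 4:
  S[X,X] = ((-4.4)·(-4.4) + (2.6)·(2.6) + (1.6)·(1.6) + (0.6)·(0.6) + (-0.4)·(-0.4)) / 4 = 29.2/4 = 7.3
  S[X,Y] = ((-4.4)·(2) + (2.6)·(3) + (1.6)·(-2) + (0.6)·(0) + (-0.4)·(-3)) / 4 = -3/4 = -0.75
  S[Y,Y] = ((2)·(2) + (3)·(3) + (-2)·(-2) + (0)·(0) + (-3)·(-3)) / 4 = 26/4 = 6.5
  S = [[7.3, -0.75],
 [-0.75, 6.5]].

Step 3 — invert S. det(S) = 7.3·6.5 - (-0.75)² = 46.8875.
  S^{-1} = (1/det) · [[d, -b], [-b, a]] = [[0.1386, 0.016],
 [0.016, 0.1557]].

Step 4 — quadratic form (x̄ - mu_0)^T · S^{-1} · (x̄ - mu_0):
  S^{-1} · (x̄ - mu_0) = (0.4713, 0.0544),
  (x̄ - mu_0)^T · [...] = (3.4)·(0.4713) + (0)·(0.0544) = 1.6026.

Step 5 — scale by n: T² = 5 · 1.6026 = 8.0128.

T² ≈ 8.0128


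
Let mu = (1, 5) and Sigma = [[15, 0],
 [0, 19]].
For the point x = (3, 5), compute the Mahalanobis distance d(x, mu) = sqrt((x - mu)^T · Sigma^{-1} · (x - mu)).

Step 1 — centre the observation: (x - mu) = (2, 0).

Step 2 — invert Sigma. det(Sigma) = 15·19 - (0)² = 285.
  Sigma^{-1} = (1/det) · [[d, -b], [-b, a]] = [[0.0667, 0],
 [0, 0.0526]].

Step 3 — form the quadratic (x - mu)^T · Sigma^{-1} · (x - mu):
  Sigma^{-1} · (x - mu) = (0.1333, 0).
  (x - mu)^T · [Sigma^{-1} · (x - mu)] = (2)·(0.1333) + (0)·(0) = 0.2667.

Step 4 — take square root: d = √(0.2667) ≈ 0.5164.

d(x, mu) = √(0.2667) ≈ 0.5164


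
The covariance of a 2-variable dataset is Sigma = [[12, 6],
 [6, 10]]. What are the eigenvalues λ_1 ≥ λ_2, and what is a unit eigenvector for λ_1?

Step 1 — characteristic polynomial of 2×2 Sigma:
  det(Sigma - λI) = λ² - trace · λ + det = 0.
  trace = 12 + 10 = 22, det = 12·10 - (6)² = 84.
Step 2 — discriminant:
  Δ = trace² - 4·det = 484 - 336 = 148.
Step 3 — eigenvalues:
  λ = (trace ± √Δ)/2 = (22 ± 12.1655)/2,
  λ_1 = 17.0828,  λ_2 = 4.9172.

Step 4 — unit eigenvector for λ_1: solve (Sigma - λ_1 I)v = 0. First row:
  (12 - 17.0828)·v_x + (6)·v_y = 0, i.e. (-5.0828)·v_x + (6)·v_y = 0,
  so v ∝ (b, λ_1 - a) = (6, 5.0828) = u.
  ||u|| = √((6)² + (5.0828)²) = √(61.8345) ≈ 7.8635,
  v_1 = u/||u|| ≈ (0.763, 0.6464) (||v_1|| = 1).

λ_1 = 17.0828,  λ_2 = 4.9172;  v_1 ≈ (0.763, 0.6464)


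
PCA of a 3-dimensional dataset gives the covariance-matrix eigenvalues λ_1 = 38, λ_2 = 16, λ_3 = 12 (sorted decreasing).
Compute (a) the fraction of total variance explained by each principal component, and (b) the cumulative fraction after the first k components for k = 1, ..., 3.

Step 1 — total variance = trace(Sigma) = Σ λ_i = 38 + 16 + 12 = 66.

Step 2 — fraction explained by component i = λ_i / Σ λ:
  PC1: 38/66 = 0.5758
  PC2: 16/66 = 0.2424
  PC3: 12/66 = 0.1818

Step 3 — cumulative fraction after k components = (λ_1 + ... + λ_k) / Σ λ:
  k = 1: 38/66 = 0.5758
  k = 2: (38 + 16)/66 = 54/66 = 0.8182
  k = 3: (38 + 16 + 12)/66 = 66/66 = 1

Summary (fraction, with percent):

explained: PC1 0.5758 (57.58%), PC2 0.2424 (24.24%), PC3 0.1818 (18.18%);  cumulative: 0.5758, 0.8182, 1


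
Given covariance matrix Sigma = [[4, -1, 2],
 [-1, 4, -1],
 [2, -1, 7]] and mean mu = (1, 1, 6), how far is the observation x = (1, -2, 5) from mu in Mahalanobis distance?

Step 1 — centre the observation: (x - mu) = (0, -3, -1).

Step 2 — invert Sigma (cofactor / det for 3×3, or solve directly):
  Sigma^{-1} = [[0.3034, 0.0562, -0.0787],
 [0.0562, 0.2697, 0.0225],
 [-0.0787, 0.0225, 0.1685]].

Step 3 — form the quadratic (x - mu)^T · Sigma^{-1} · (x - mu):
  Sigma^{-1} · (x - mu) = (-0.0899, -0.8315, -0.236).
  (x - mu)^T · [Sigma^{-1} · (x - mu)] = (0)·(-0.0899) + (-3)·(-0.8315) + (-1)·(-0.236) = 2.7303.

Step 4 — take square root: d = √(2.7303) ≈ 1.6524.

d(x, mu) = √(2.7303) ≈ 1.6524


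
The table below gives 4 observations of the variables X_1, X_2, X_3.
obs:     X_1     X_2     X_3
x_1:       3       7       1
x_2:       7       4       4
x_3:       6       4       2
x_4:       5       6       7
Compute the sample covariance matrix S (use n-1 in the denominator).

Step 1 — column means:
  mean(X_1) = (3 + 7 + 6 + 5) / 4 = 21/4 = 5.25
  mean(X_2) = (7 + 4 + 4 + 6) / 4 = 21/4 = 5.25
  mean(X_3) = (1 + 4 + 2 + 7) / 4 = 14/4 = 3.5

Step 2 — sample covariance S[i,j] = (1/(n-1)) · Σ_k (x_{k,i} - mean_i) · (x_{k,j} - mean_j), with n-1 = 3.
  S[X_1,X_1] = ((-2.25)·(-2.25) + (1.75)·(1.75) + (0.75)·(0.75) + (-0.25)·(-0.25)) / 3 = 8.75/3 = 2.9167
  S[X_1,X_2] = ((-2.25)·(1.75) + (1.75)·(-1.25) + (0.75)·(-1.25) + (-0.25)·(0.75)) / 3 = -7.25/3 = -2.4167
  S[X_1,X_3] = ((-2.25)·(-2.5) + (1.75)·(0.5) + (0.75)·(-1.5) + (-0.25)·(3.5)) / 3 = 4.5/3 = 1.5
  S[X_2,X_2] = ((1.75)·(1.75) + (-1.25)·(-1.25) + (-1.25)·(-1.25) + (0.75)·(0.75)) / 3 = 6.75/3 = 2.25
  S[X_2,X_3] = ((1.75)·(-2.5) + (-1.25)·(0.5) + (-1.25)·(-1.5) + (0.75)·(3.5)) / 3 = -0.5/3 = -0.1667
  S[X_3,X_3] = ((-2.5)·(-2.5) + (0.5)·(0.5) + (-1.5)·(-1.5) + (3.5)·(3.5)) / 3 = 21/3 = 7

S is symmetric (S[j,i] = S[i,j]). Assembling:

S = [[2.9167, -2.4167, 1.5],
 [-2.4167, 2.25, -0.1667],
 [1.5, -0.1667, 7]]


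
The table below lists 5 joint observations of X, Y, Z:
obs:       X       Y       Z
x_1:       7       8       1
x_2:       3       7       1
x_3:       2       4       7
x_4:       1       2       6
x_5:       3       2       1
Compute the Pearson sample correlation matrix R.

Step 1 — column means:
  mean(X) = (7 + 3 + 2 + 1 + 3) / 5 = 16/5 = 3.2
  mean(Y) = (8 + 7 + 4 + 2 + 2) / 5 = 23/5 = 4.6
  mean(Z) = (1 + 1 + 7 + 6 + 1) / 5 = 16/5 = 3.2

Step 2 — sample variances and covariances s[i,j] = (1/(n-1)) · Σ_k (x_{k,i} - mean_i) · (x_{k,j} - mean_j), with n-1 = 4:
  s[X,X] = ((3.8)·(3.8) + (-0.2)·(-0.2) + (-1.2)·(-1.2) + (-2.2)·(-2.2) + (-0.2)·(-0.2)) / 4 = 20.8/4 = 5.2
  s[X,Y] = ((3.8)·(3.4) + (-0.2)·(2.4) + (-1.2)·(-0.6) + (-2.2)·(-2.6) + (-0.2)·(-2.6)) / 4 = 19.4/4 = 4.85
  s[X,Z] = ((3.8)·(-2.2) + (-0.2)·(-2.2) + (-1.2)·(3.8) + (-2.2)·(2.8) + (-0.2)·(-2.2)) / 4 = -18.2/4 = -4.55
  s[Y,Y] = ((3.4)·(3.4) + (2.4)·(2.4) + (-0.6)·(-0.6) + (-2.6)·(-2.6) + (-2.6)·(-2.6)) / 4 = 31.2/4 = 7.8
  s[Y,Z] = ((3.4)·(-2.2) + (2.4)·(-2.2) + (-0.6)·(3.8) + (-2.6)·(2.8) + (-2.6)·(-2.2)) / 4 = -16.6/4 = -4.15
  s[Z,Z] = ((-2.2)·(-2.2) + (-2.2)·(-2.2) + (3.8)·(3.8) + (2.8)·(2.8) + (-2.2)·(-2.2)) / 4 = 36.8/4 = 9.2
  Sample standard deviations s_i = √(s[i,i]):
  s(X) = √(5.2) = 2.2804
  s(Y) = √(7.8) = 2.7928
  s(Z) = √(9.2) = 3.0332

Step 3 — r_{ij} = s_{ij} / (s_i · s_j):
  r[X,X] = 1 (diagonal).
  r[X,Y] = 4.85 / (2.2804 · 2.7928) = 4.85 / 6.3687 = 0.7615
  r[X,Z] = -4.55 / (2.2804 · 3.0332) = -4.55 / 6.9166 = -0.6578
  r[Y,Y] = 1 (diagonal).
  r[Y,Z] = -4.15 / (2.7928 · 3.0332) = -4.15 / 8.4711 = -0.4899
  r[Z,Z] = 1 (diagonal).

R is symmetric with unit diagonal. Assembling:

R = [[1, 0.7615, -0.6578],
 [0.7615, 1, -0.4899],
 [-0.6578, -0.4899, 1]]


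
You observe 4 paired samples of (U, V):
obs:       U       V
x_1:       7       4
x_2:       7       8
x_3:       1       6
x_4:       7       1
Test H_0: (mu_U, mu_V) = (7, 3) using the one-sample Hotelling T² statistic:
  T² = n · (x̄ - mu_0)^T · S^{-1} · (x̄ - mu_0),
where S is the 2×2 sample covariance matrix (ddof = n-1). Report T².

Step 1 — sample mean vector:
  mean(U) = (7 + 7 + 1 + 7) / 4 = 22/4 = 5.5
  mean(V) = (4 + 8 + 6 + 1) / 4 = 19/4 = 4.75
  x̄ = (5.5, 4.75),  deviation x̄ - mu_0 = (5.5, 4.75) - (7, 3) = (-1.5, 1.75).

Step 2 — sample covariance matrix, S[i,j] = (1/(n-1)) · Σ_k (x_{k,i} - mean_i) · (x_{k,j} - mean_j), divisor n-1 = 3:
  S[U,U] = ((1.5)·(1.5) + (1.5)·(1.5) + (-4.5)·(-4.5) + (1.5)·(1.5)) / 3 = 27/3 = 9
  S[U,V] = ((1.5)·(-0.75) + (1.5)·(3.25) + (-4.5)·(1.25) + (1.5)·(-3.75)) / 3 = -7.5/3 = -2.5
  S[V,V] = ((-0.75)·(-0.75) + (3.25)·(3.25) + (1.25)·(1.25) + (-3.75)·(-3.75)) / 3 = 26.75/3 = 8.9167
  S = [[9, -2.5],
 [-2.5, 8.9167]].

Step 3 — invert S. det(S) = 9·8.9167 - (-2.5)² = 74.
  S^{-1} = (1/det) · [[d, -b], [-b, a]] = [[0.1205, 0.0338],
 [0.0338, 0.1216]].

Step 4 — quadratic form (x̄ - mu_0)^T · S^{-1} · (x̄ - mu_0):
  S^{-1} · (x̄ - mu_0) = (-0.1216, 0.1622),
  (x̄ - mu_0)^T · [...] = (-1.5)·(-0.1216) + (1.75)·(0.1622) = 0.4662.

Step 5 — scale by n: T² = 4 · 0.4662 = 1.8649.

T² ≈ 1.8649


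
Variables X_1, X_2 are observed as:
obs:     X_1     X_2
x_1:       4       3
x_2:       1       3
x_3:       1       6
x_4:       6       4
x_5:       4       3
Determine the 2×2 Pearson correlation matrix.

Step 1 — column means:
  mean(X_1) = (4 + 1 + 1 + 6 + 4) / 5 = 16/5 = 3.2
  mean(X_2) = (3 + 3 + 6 + 4 + 3) / 5 = 19/5 = 3.8

Step 2 — sample variances and covariances s[i,j] = (1/(n-1)) · Σ_k (x_{k,i} - mean_i) · (x_{k,j} - mean_j), with n-1 = 4:
  s[X_1,X_1] = ((0.8)·(0.8) + (-2.2)·(-2.2) + (-2.2)·(-2.2) + (2.8)·(2.8) + (0.8)·(0.8)) / 4 = 18.8/4 = 4.7
  s[X_1,X_2] = ((0.8)·(-0.8) + (-2.2)·(-0.8) + (-2.2)·(2.2) + (2.8)·(0.2) + (0.8)·(-0.8)) / 4 = -3.8/4 = -0.95
  s[X_2,X_2] = ((-0.8)·(-0.8) + (-0.8)·(-0.8) + (2.2)·(2.2) + (0.2)·(0.2) + (-0.8)·(-0.8)) / 4 = 6.8/4 = 1.7
  Sample standard deviations s_i = √(s[i,i]):
  s(X_1) = √(4.7) = 2.1679
  s(X_2) = √(1.7) = 1.3038

Step 3 — r_{ij} = s_{ij} / (s_i · s_j):
  r[X_1,X_1] = 1 (diagonal).
  r[X_1,X_2] = -0.95 / (2.1679 · 1.3038) = -0.95 / 2.8267 = -0.3361
  r[X_2,X_2] = 1 (diagonal).

R is symmetric with unit diagonal. Assembling:

R = [[1, -0.3361],
 [-0.3361, 1]]


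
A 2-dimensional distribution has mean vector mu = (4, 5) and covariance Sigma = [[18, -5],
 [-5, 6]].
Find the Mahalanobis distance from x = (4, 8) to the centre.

Step 1 — centre the observation: (x - mu) = (0, 3).

Step 2 — invert Sigma. det(Sigma) = 18·6 - (-5)² = 83.
  Sigma^{-1} = (1/det) · [[d, -b], [-b, a]] = [[0.0723, 0.0602],
 [0.0602, 0.2169]].

Step 3 — form the quadratic (x - mu)^T · Sigma^{-1} · (x - mu):
  Sigma^{-1} · (x - mu) = (0.1807, 0.6506).
  (x - mu)^T · [Sigma^{-1} · (x - mu)] = (0)·(0.1807) + (3)·(0.6506) = 1.9518.

Step 4 — take square root: d = √(1.9518) ≈ 1.3971.

d(x, mu) = √(1.9518) ≈ 1.3971


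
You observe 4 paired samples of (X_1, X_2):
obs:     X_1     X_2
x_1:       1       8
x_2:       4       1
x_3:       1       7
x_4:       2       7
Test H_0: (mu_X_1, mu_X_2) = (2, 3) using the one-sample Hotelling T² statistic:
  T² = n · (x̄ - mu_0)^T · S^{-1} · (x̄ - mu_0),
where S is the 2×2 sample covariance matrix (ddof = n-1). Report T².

Step 1 — sample mean vector:
  mean(X_1) = (1 + 4 + 1 + 2) / 4 = 8/4 = 2
  mean(X_2) = (8 + 1 + 7 + 7) / 4 = 23/4 = 5.75
  x̄ = (2, 5.75),  deviation x̄ - mu_0 = (2, 5.75) - (2, 3) = (0, 2.75).

Step 2 — sample covariance matrix, S[i,j] = (1/(n-1)) · Σ_k (x_{k,i} - mean_i) · (x_{k,j} - mean_j), divisor n-1 = 3:
  S[X_1,X_1] = ((-1)·(-1) + (2)·(2) + (-1)·(-1) + (0)·(0)) / 3 = 6/3 = 2
  S[X_1,X_2] = ((-1)·(2.25) + (2)·(-4.75) + (-1)·(1.25) + (0)·(1.25)) / 3 = -13/3 = -4.3333
  S[X_2,X_2] = ((2.25)·(2.25) + (-4.75)·(-4.75) + (1.25)·(1.25) + (1.25)·(1.25)) / 3 = 30.75/3 = 10.25
  S = [[2, -4.3333],
 [-4.3333, 10.25]].

Step 3 — invert S. det(S) = 2·10.25 - (-4.3333)² = 1.7222.
  S^{-1} = (1/det) · [[d, -b], [-b, a]] = [[5.9516, 2.5161],
 [2.5161, 1.1613]].

Step 4 — quadratic form (x̄ - mu_0)^T · S^{-1} · (x̄ - mu_0):
  S^{-1} · (x̄ - mu_0) = (6.9194, 3.1935),
  (x̄ - mu_0)^T · [...] = (0)·(6.9194) + (2.75)·(3.1935) = 8.7823.

Step 5 — scale by n: T² = 4 · 8.7823 = 35.129.

T² ≈ 35.129


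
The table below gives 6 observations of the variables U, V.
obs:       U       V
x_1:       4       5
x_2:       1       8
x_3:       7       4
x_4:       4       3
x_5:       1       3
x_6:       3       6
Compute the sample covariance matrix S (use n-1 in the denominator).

Step 1 — column means:
  mean(U) = (4 + 1 + 7 + 4 + 1 + 3) / 6 = 20/6 = 3.3333
  mean(V) = (5 + 8 + 4 + 3 + 3 + 6) / 6 = 29/6 = 4.8333

Step 2 — sample covariance S[i,j] = (1/(n-1)) · Σ_k (x_{k,i} - mean_i) · (x_{k,j} - mean_j), with n-1 = 5.
  S[U,U] = ((0.6667)·(0.6667) + (-2.3333)·(-2.3333) + (3.6667)·(3.6667) + (0.6667)·(0.6667) + (-2.3333)·(-2.3333) + (-0.3333)·(-0.3333)) / 5 = 25.3333/5 = 5.0667
  S[U,V] = ((0.6667)·(0.1667) + (-2.3333)·(3.1667) + (3.6667)·(-0.8333) + (0.6667)·(-1.8333) + (-2.3333)·(-1.8333) + (-0.3333)·(1.1667)) / 5 = -7.6667/5 = -1.5333
  S[V,V] = ((0.1667)·(0.1667) + (3.1667)·(3.1667) + (-0.8333)·(-0.8333) + (-1.8333)·(-1.8333) + (-1.8333)·(-1.8333) + (1.1667)·(1.1667)) / 5 = 18.8333/5 = 3.7667

S is symmetric (S[j,i] = S[i,j]). Assembling:

S = [[5.0667, -1.5333],
 [-1.5333, 3.7667]]


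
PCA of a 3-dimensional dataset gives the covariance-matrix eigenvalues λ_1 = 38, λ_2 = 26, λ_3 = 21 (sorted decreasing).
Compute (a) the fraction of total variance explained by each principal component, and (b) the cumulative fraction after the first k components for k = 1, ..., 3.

Step 1 — total variance = trace(Sigma) = Σ λ_i = 38 + 26 + 21 = 85.

Step 2 — fraction explained by component i = λ_i / Σ λ:
  PC1: 38/85 = 0.4471
  PC2: 26/85 = 0.3059
  PC3: 21/85 = 0.2471

Step 3 — cumulative fraction after k components = (λ_1 + ... + λ_k) / Σ λ:
  k = 1: 38/85 = 0.4471
  k = 2: (38 + 26)/85 = 64/85 = 0.7529
  k = 3: (38 + 26 + 21)/85 = 85/85 = 1

Summary (fraction, with percent):

explained: PC1 0.4471 (44.71%), PC2 0.3059 (30.59%), PC3 0.2471 (24.71%);  cumulative: 0.4471, 0.7529, 1


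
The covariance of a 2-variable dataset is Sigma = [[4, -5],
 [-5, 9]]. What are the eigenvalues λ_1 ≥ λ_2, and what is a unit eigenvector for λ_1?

Step 1 — characteristic polynomial of 2×2 Sigma:
  det(Sigma - λI) = λ² - trace · λ + det = 0.
  trace = 4 + 9 = 13, det = 4·9 - (-5)² = 11.
Step 2 — discriminant:
  Δ = trace² - 4·det = 169 - 44 = 125.
Step 3 — eigenvalues:
  λ = (trace ± √Δ)/2 = (13 ± 11.1803)/2,
  λ_1 = 12.0902,  λ_2 = 0.9098.

Step 4 — unit eigenvector for λ_1: solve (Sigma - λ_1 I)v = 0. First row:
  (4 - 12.0902)·v_x + (-5)·v_y = 0, i.e. (-8.0902)·v_x + (-5)·v_y = 0,
  so v ∝ (b, λ_1 - a) = (-5, 8.0902); multiply by -1 so the first entry is positive: u = (5, -8.0902).
  ||u|| = √((5)² + (-8.0902)²) = √(90.4508) ≈ 9.5106,
  v_1 = u/||u|| ≈ (0.5257, -0.8507) (||v_1|| = 1).

λ_1 = 12.0902,  λ_2 = 0.9098;  v_1 ≈ (0.5257, -0.8507)


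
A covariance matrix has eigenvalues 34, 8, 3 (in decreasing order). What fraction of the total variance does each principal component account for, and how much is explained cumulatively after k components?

Step 1 — total variance = trace(Sigma) = Σ λ_i = 34 + 8 + 3 = 45.

Step 2 — fraction explained by component i = λ_i / Σ λ:
  PC1: 34/45 = 0.7556
  PC2: 8/45 = 0.1778
  PC3: 3/45 = 0.0667

Step 3 — cumulative fraction after k components = (λ_1 + ... + λ_k) / Σ λ:
  k = 1: 34/45 = 0.7556
  k = 2: (34 + 8)/45 = 42/45 = 0.9333
  k = 3: (34 + 8 + 3)/45 = 45/45 = 1

Summary (fraction, with percent):

explained: PC1 0.7556 (75.56%), PC2 0.1778 (17.78%), PC3 0.0667 (6.67%);  cumulative: 0.7556, 0.9333, 1


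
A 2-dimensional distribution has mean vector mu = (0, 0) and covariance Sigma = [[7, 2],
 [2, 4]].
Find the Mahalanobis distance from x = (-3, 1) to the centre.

Step 1 — centre the observation: (x - mu) = (-3, 1).

Step 2 — invert Sigma. det(Sigma) = 7·4 - (2)² = 24.
  Sigma^{-1} = (1/det) · [[d, -b], [-b, a]] = [[0.1667, -0.0833],
 [-0.0833, 0.2917]].

Step 3 — form the quadratic (x - mu)^T · Sigma^{-1} · (x - mu):
  Sigma^{-1} · (x - mu) = (-0.5833, 0.5417).
  (x - mu)^T · [Sigma^{-1} · (x - mu)] = (-3)·(-0.5833) + (1)·(0.5417) = 2.2917.

Step 4 — take square root: d = √(2.2917) ≈ 1.5138.

d(x, mu) = √(2.2917) ≈ 1.5138


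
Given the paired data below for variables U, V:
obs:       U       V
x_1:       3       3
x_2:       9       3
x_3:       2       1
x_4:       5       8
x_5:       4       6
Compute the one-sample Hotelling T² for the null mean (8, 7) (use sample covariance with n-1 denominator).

Step 1 — sample mean vector:
  mean(U) = (3 + 9 + 2 + 5 + 4) / 5 = 23/5 = 4.6
  mean(V) = (3 + 3 + 1 + 8 + 6) / 5 = 21/5 = 4.2
  x̄ = (4.6, 4.2),  deviation x̄ - mu_0 = (4.6, 4.2) - (8, 7) = (-3.4, -2.8).

Step 2 — sample covariance matrix, S[i,j] = (1/(n-1)) · Σ_k (x_{k,i} - mean_i) · (x_{k,j} - mean_j), divisor n-1 = 4:
  S[U,U] = ((-1.6)·(-1.6) + (4.4)·(4.4) + (-2.6)·(-2.6) + (0.4)·(0.4) + (-0.6)·(-0.6)) / 4 = 29.2/4 = 7.3
  S[U,V] = ((-1.6)·(-1.2) + (4.4)·(-1.2) + (-2.6)·(-3.2) + (0.4)·(3.8) + (-0.6)·(1.8)) / 4 = 5.4/4 = 1.35
  S[V,V] = ((-1.2)·(-1.2) + (-1.2)·(-1.2) + (-3.2)·(-3.2) + (3.8)·(3.8) + (1.8)·(1.8)) / 4 = 30.8/4 = 7.7
  S = [[7.3, 1.35],
 [1.35, 7.7]].

Step 3 — invert S. det(S) = 7.3·7.7 - (1.35)² = 54.3875.
  S^{-1} = (1/det) · [[d, -b], [-b, a]] = [[0.1416, -0.0248],
 [-0.0248, 0.1342]].

Step 4 — quadratic form (x̄ - mu_0)^T · S^{-1} · (x̄ - mu_0):
  S^{-1} · (x̄ - mu_0) = (-0.4119, -0.2914),
  (x̄ - mu_0)^T · [...] = (-3.4)·(-0.4119) + (-2.8)·(-0.2914) = 2.2163.

Step 5 — scale by n: T² = 5 · 2.2163 = 11.0816.

T² ≈ 11.0816


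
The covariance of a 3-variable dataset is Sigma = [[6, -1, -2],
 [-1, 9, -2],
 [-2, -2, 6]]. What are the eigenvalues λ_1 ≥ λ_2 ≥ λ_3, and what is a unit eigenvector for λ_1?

Step 1 — characteristic polynomial p(λ) = det(λI - Sigma) = λ³ - tr·λ² + c_1·λ - det, where tr = trace, c_1 = sum of the principal 2×2 minors, det = det(Sigma):
  tr = 6 + 9 + 6 = 21,
  c_1 = (6·9 - (-1)²) + (6·6 - (-2)²) + (9·6 - (-2)²) = 53 + 32 + 50 = 135,
  det = 6·(9·6 - (-2)²) - (-1)·((-1)·6 - (-2)·(-2)) + (-2)·((-1)·(-2) - 9·(-2)) = 6·(50) - (-1)·(-10) + (-2)·(20) = 250.
  So p(λ) = λ³ - 21λ² + 135λ - 250.
Step 2 — look for an integer root (rational root theorem: any rational root is an integer divisor of 250). Testing λ = 10:
  p(10) = 1000 - 2100 + 1350 - 250 = 0  ✓
  Dividing out (λ - 10): p(λ) = (λ - 10)(λ² - 11λ + 25).
Step 3 — remaining eigenvalues from the quadratic λ² - 11λ + 25 = 0:
  Δ = 11² - 4·25 = 121 - 100 = 21,  λ = (11 ± √21)/2 = (11 ± 4.5826)/2 ≈ 7.7913 or 3.2087.
  Sorted: λ_1 = 10,  λ_2 = 7.7913,  λ_3 = 3.2087  (check: sum = 21 = tr ✓).

Step 4 — unit eigenvector for λ_1 = 10: v spans the null space of (Sigma - λ_1 I), whose rows are
  r_1 = (-4, -1, -2),  r_2 = (-1, -1, -2),  r_3 = (-2, -2, -4).
  v is orthogonal to every row, so take v ∝ r_1 × r_2 = ((-1)·(-2) - (-2)·(-1), (-2)·(-1) - (-4)·(-2), (-4)·(-1) - (-1)·(-1)) = (0, -6, 3).
  Rescale (divide by 3; multiply by -1 so the first nonzero entry is positive): u = (0, 2, -1).
  ||u|| = √((0)² + (2)² + (-1)²) = √(5) ≈ 2.2361,  v_1 = u/||u|| ≈ (0, 0.8944, -0.4472) (||v_1|| = 1).

λ_1 = 10,  λ_2 = 7.7913,  λ_3 = 3.2087;  v_1 ≈ (0, 0.8944, -0.4472)
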